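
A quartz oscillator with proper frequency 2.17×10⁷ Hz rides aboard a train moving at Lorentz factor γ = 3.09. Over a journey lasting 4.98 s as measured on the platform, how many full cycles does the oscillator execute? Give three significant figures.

γ = 3.09
The oscillator's own cycle count is N = f × τ where τ is the proper time on the train. τ = Δt/γ = 4.98/3.090 = 1.612 s = 1.612×10⁰ s.
N = 2.17×10⁷ × 1.612×10⁰ = 3.497×10⁷.

N = 3.50×10⁷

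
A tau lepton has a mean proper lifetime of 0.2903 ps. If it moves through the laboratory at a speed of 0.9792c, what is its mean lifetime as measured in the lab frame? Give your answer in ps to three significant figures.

γ = 1/√(1 − 0.9792²) = 1/√0.04117 = 4.929
The rest-frame lifetime is the proper time; the lab measures the dilated interval Δt = γτ₀ = 4.929 × 0.2903 ps.

Δt = 1.43 ps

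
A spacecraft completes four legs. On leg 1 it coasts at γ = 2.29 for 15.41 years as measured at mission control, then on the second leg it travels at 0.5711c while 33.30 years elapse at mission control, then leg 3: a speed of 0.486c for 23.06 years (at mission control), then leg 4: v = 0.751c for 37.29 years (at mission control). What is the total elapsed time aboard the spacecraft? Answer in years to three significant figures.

Leg 1: γ = 2.29; τ_1 = 15.41/2.290 = 6.729 years.
Leg 2: γ = 1/√(1 − 0.5711²) = 1/√0.6738 = 1.218; τ_2 = 33.30/1.218 = 27.34 years.
Leg 3: γ = 1/√(1 − 0.486²) = 1/√0.7638 = 1.144; τ_3 = 23.06/1.144 = 20.15 years.
Leg 4: γ = 1/√(1 − 0.751²) = 1/√0.4360 = 1.514; τ_4 = 37.29/1.514 = 24.62 years.
Total: 6.729 + 27.34 + 20.15 + 24.62 years.

τ = 78.8 years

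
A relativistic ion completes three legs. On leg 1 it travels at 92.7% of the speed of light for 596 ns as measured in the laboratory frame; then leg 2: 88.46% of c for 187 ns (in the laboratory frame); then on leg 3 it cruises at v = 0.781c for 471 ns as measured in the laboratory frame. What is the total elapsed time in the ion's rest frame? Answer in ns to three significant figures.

τ = 605 ns

Leg 1: β = 0.927; γ = 1/√(1 − 0.927²) = 1/√0.1407 = 2.666; τ_1 = 596/2.666 = 223.5 ns.
Leg 2: β = 0.8846; γ = 1/√(1 − 0.8846²) = 1/√0.2175 = 2.144; τ_2 = 187/2.144 = 87.21 ns.
Leg 3: γ = 1/√(1 − 0.781²) = 1/√0.3900 = 1.601; τ_3 = 471/1.601 = 294.2 ns.
Total: 223.5 + 87.21 + 294.2 ns.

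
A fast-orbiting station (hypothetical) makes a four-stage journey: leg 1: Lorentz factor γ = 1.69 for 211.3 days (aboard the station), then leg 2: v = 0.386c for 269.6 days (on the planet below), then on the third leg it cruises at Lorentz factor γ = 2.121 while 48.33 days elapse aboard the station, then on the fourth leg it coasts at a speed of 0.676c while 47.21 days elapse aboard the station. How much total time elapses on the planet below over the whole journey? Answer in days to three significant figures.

Δt = 793 days

Leg 1: γ = 1.69; Δt_1 = 1.690 × 211.3 = 357.1 days.
Leg 2: 269.6 days is already measured on the planet below.
Leg 3: γ = 2.121; Δt_3 = 2.121 × 48.33 = 102.5 days.
Leg 4: γ = 1/√(1 − 0.676²) = 1/√0.5430 = 1.357; Δt_4 = 1.357 × 47.21 = 64.07 days.
Total: 357.1 + 269.6 + 102.5 + 64.07 days.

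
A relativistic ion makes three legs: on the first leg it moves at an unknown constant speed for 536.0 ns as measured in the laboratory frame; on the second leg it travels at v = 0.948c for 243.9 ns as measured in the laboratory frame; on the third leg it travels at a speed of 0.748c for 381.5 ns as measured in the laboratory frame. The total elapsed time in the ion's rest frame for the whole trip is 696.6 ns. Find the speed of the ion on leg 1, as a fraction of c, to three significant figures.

β = 0.731

Leg 1: speed unknown; τ_1 = 536.0/γ_1.
Leg 2: γ = 1/√(1 − 0.948²) = 1/√0.1013 = 3.142; τ_2 = 243.9/3.142 = 77.63 ns.
Leg 3: γ = 1/√(1 − 0.748²) = 1/√0.4405 = 1.507; τ_3 = 381.5/1.507 = 253.2 ns.
Total proper time: τ_1 + 77.63 + 253.2 = 696.6, so τ_1 = 696.6 − 330.8 = 365.8 ns.
γ_1 = 536.0/365.8 = 1.465; β = √(1 − 1/γ²) = √0.5343.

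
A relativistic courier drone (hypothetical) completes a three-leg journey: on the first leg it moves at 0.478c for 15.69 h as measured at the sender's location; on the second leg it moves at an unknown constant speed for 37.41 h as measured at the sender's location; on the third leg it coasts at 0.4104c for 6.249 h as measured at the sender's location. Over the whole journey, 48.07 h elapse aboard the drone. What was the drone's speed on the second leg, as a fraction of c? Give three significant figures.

β = 0.645

Leg 1: γ = 1/√(1 − 0.478²) = 1/√0.7715 = 1.138; τ_1 = 15.69/1.138 = 13.78 h.
Leg 2: speed unknown; τ_2 = 37.41/γ_2.
Leg 3: γ = 1/√(1 − 0.4104²) = 1/√0.8316 = 1.097; τ_3 = 6.249/1.097 = 5.698 h.
Total proper time: 13.78 + τ_2 + 5.698 = 48.07, so τ_2 = 48.07 − 19.48 = 28.59 h.
γ_2 = 37.41/28.59 = 1.308; β = √(1 − 1/γ²) = √0.4159.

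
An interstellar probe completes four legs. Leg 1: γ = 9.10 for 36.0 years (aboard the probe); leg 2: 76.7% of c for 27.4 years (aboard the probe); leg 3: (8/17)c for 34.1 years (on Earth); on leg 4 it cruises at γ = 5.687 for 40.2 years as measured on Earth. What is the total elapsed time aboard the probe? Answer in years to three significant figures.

τ = 101 years

Leg 1: 36.0 years is already measured aboard the probe.
Leg 2: 27.4 years is already measured aboard the probe.
Leg 3: γ = 1/√(1 − (8/17)²) = 17/15 ≈ 1.133; τ_3 = 34.1/1.133 = 30.09 years.
Leg 4: γ = 5.687; τ_4 = 40.2/5.687 = 7.069 years.
Total: 36.00 + 27.40 + 30.09 + 7.069 years.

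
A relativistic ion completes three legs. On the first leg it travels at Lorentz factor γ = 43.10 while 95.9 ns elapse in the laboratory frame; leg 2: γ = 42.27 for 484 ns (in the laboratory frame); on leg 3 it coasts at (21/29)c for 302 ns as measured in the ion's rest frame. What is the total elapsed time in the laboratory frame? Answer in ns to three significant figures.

Leg 1: 95.9 ns is already measured in the laboratory frame.
Leg 2: 484 ns is already measured in the laboratory frame.
Leg 3: γ = 1/√(1 − (21/29)²) = 29/20 = 1.450; Δt_3 = 1.450 × 302 = 437.9 ns.
Total: 95.90 + 484.0 + 437.9 ns.

Δt = 1020 ns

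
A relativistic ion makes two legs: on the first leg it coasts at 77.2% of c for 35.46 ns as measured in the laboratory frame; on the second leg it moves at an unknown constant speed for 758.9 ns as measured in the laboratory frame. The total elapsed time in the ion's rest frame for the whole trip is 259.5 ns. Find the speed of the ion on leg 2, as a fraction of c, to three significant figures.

Leg 1: β = 0.772; γ = 1/√(1 − 0.772²) = 1/√0.4040 = 1.573; τ_1 = 35.46/1.573 = 22.54 ns.
Leg 2: speed unknown; τ_2 = 758.9/γ_2.
Total proper time: 22.54 + τ_2 = 259.5, so τ_2 = 259.5 − 22.54 = 237.0 ns.
γ_2 = 758.9/237.0 = 3.203; β = √(1 − 1/γ²) = √0.9025.

β = 0.950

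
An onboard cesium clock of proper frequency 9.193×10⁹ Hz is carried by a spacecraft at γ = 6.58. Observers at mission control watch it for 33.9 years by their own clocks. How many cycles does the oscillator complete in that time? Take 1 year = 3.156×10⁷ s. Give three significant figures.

γ = 6.58
During 33.9 years of lab time, the oscillator's proper time advances by τ = Δt/γ = 33.9/6.580 = 5.152 years = 1.626×10⁸ s.
N = f × τ = 9.193×10⁹ × 1.626×10⁸ = 1.495×10¹⁸.

N = 1.49×10¹⁸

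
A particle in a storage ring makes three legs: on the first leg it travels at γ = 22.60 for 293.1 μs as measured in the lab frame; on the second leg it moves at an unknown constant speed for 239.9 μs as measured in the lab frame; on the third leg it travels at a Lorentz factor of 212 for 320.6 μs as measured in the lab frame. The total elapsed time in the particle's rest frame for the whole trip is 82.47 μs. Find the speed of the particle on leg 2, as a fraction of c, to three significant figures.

β = 0.959

Leg 1: γ = 22.60; τ_1 = 293.1/22.60 = 12.97 μs.
Leg 2: speed unknown; τ_2 = 239.9/γ_2.
Leg 3: γ = 212; τ_3 = 320.6/212.0 = 1.512 μs.
Total proper time: 12.97 + τ_2 + 1.512 = 82.47, so τ_2 = 82.47 − 14.48 = 67.99 μs.
γ_2 = 239.9/67.99 = 3.529; β = √(1 − 1/γ²) = √0.9197.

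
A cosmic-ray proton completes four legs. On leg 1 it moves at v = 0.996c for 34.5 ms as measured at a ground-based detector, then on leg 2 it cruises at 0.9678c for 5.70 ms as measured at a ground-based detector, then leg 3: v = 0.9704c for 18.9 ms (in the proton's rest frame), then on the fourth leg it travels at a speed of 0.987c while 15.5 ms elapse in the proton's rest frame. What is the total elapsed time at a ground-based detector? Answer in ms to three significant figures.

Δt = 215 ms

Leg 1: 34.5 ms is already measured at a ground-based detector.
Leg 2: 5.70 ms is already measured at a ground-based detector.
Leg 3: γ = 1/√(1 − 0.9704²) = 1/√0.05832 = 4.141; Δt_3 = 4.141 × 18.9 = 78.26 ms.
Leg 4: γ = 1/√(1 − 0.987²) = 1/√0.02583 = 6.222; Δt_4 = 6.222 × 15.5 = 96.44 ms.
Total: 34.50 + 5.700 + 78.26 + 96.44 ms.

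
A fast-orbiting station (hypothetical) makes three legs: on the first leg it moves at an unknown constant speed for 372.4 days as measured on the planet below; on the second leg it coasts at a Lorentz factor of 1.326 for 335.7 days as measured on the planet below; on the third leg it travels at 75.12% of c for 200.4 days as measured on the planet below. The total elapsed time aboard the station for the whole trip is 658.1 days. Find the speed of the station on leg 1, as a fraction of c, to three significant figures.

β = 0.681

Leg 1: speed unknown; τ_1 = 372.4/γ_1.
Leg 2: γ = 1.326; τ_2 = 335.7/1.326 = 253.2 days.
Leg 3: β = 0.7512; γ = 1/√(1 − 0.7512²) = 1/√0.4357 = 1.515; τ_3 = 200.4/1.515 = 132.3 days.
Total proper time: τ_1 + 253.2 + 132.3 = 658.1, so τ_1 = 658.1 − 385.4 = 272.7 days.
γ_1 = 372.4/272.7 = 1.366; β = √(1 − 1/γ²) = √0.4640.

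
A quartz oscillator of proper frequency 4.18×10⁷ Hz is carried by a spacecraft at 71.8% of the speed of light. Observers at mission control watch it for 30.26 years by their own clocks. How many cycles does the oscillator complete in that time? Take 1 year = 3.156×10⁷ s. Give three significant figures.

β = 0.718; γ = 1/√(1 − 0.718²) = 1/√0.4845 = 1.437
During 30.26 years of lab time, the oscillator's proper time advances by τ = Δt/γ = 30.26/1.437 = 21.06 years = 6.647×10⁸ s.
N = f × τ = 4.18×10⁷ × 6.647×10⁸ = 2.779×10¹⁶.

N = 2.78×10¹⁶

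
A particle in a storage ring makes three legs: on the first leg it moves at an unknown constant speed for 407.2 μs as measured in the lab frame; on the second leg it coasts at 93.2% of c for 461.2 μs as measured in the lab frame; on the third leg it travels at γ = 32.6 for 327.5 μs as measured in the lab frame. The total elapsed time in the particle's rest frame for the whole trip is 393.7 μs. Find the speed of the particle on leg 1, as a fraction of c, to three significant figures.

Leg 1: speed unknown; τ_1 = 407.2/γ_1.
Leg 2: β = 0.932; γ = 1/√(1 − 0.932²) = 1/√0.1314 = 2.759; τ_2 = 461.2/2.759 = 167.2 μs.
Leg 3: γ = 32.6; τ_3 = 327.5/32.60 = 10.05 μs.
Total proper time: τ_1 + 167.2 + 10.05 = 393.7, so τ_1 = 393.7 − 177.2 = 216.5 μs.
γ_1 = 407.2/216.5 = 1.881; β = √(1 − 1/γ²) = √0.7173.

β = 0.847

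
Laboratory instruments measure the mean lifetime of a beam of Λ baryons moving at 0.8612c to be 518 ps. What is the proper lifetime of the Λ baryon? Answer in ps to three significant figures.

γ = 1/√(1 − 0.8612²) = 1/√0.2583 = 1.967
The lab-frame lifetime is the dilated interval; the proper lifetime is τ₀ = Δt/γ = 518/1.967 ps.

τ₀ = 263 ps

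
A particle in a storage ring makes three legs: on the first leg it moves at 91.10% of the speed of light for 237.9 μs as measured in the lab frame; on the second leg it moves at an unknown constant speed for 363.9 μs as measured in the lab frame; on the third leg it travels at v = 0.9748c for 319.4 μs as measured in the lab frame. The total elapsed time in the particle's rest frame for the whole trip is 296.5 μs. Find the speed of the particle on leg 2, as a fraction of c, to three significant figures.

Leg 1: β = 0.9110; γ = 1/√(1 − 0.9110²) = 1/√0.1701 = 2.425; τ_1 = 237.9/2.425 = 98.11 μs.
Leg 2: speed unknown; τ_2 = 363.9/γ_2.
Leg 3: γ = 1/√(1 − 0.9748²) = 1/√0.04976 = 4.483; τ_3 = 319.4/4.483 = 71.25 μs.
Total proper time: 98.11 + τ_2 + 71.25 = 296.5, so τ_2 = 296.5 − 169.4 = 127.1 μs.
γ_2 = 363.9/127.1 = 2.862; β = √(1 − 1/γ²) = √0.8779.

β = 0.937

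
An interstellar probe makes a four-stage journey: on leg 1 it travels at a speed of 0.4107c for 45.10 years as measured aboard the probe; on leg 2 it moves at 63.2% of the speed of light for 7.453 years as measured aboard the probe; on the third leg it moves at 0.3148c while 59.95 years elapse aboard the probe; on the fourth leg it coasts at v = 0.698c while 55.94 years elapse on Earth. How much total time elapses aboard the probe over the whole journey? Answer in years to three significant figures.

τ = 153 years

Leg 1: 45.10 years is already measured aboard the probe.
Leg 2: 7.453 years is already measured aboard the probe.
Leg 3: 59.95 years is already measured aboard the probe.
Leg 4: γ = 1/√(1 − 0.698²) = 1/√0.5128 = 1.396; τ_4 = 55.94/1.396 = 40.06 years.
Total: 45.10 + 7.453 + 59.95 + 40.06 years.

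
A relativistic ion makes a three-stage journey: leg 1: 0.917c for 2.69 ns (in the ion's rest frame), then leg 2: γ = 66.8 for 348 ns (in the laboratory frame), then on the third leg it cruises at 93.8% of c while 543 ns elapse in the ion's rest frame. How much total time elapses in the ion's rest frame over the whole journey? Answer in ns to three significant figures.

Leg 1: 2.69 ns is already measured in the ion's rest frame.
Leg 2: γ = 66.8; τ_2 = 348/66.80 = 5.210 ns.
Leg 3: 543 ns is already measured in the ion's rest frame.
Total: 2.690 + 5.210 + 543.0 ns.

τ = 551 ns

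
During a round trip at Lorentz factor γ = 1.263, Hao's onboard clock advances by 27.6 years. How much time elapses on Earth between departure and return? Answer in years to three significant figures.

Δt = 34.9 years

γ = 1.263
Earth-frame duration is the dilated interval: Δt = γτ = 1.263 × 27.6 years.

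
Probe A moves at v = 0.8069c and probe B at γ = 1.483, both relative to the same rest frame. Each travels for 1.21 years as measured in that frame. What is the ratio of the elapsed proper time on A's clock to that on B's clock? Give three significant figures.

A: γ = 1/√(1 − 0.8069²) = 1/√0.3489 = 1.693. B: γ = 1.483.
τ_A/τ_B = γ_B/γ_A = 1.483/1.693 = 0.8760, so τ_A/τ_B = 0.8760.

τ_A/τ_B = 0.876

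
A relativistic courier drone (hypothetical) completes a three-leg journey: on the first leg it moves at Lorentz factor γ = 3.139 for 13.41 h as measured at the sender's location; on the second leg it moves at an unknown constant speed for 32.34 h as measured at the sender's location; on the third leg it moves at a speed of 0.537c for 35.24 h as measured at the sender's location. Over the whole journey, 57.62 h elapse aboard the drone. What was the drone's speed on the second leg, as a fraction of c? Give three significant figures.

Leg 1: γ = 3.139; τ_1 = 13.41/3.139 = 4.272 h.
Leg 2: speed unknown; τ_2 = 32.34/γ_2.
Leg 3: γ = 1/√(1 − 0.537²) = 1/√0.7116 = 1.185; τ_3 = 35.24/1.185 = 29.73 h.
Total proper time: 4.272 + τ_2 + 29.73 = 57.62, so τ_2 = 57.62 − 34.00 = 23.62 h.
γ_2 = 32.34/23.62 = 1.369; β = √(1 − 1/γ²) = √0.4666.

β = 0.683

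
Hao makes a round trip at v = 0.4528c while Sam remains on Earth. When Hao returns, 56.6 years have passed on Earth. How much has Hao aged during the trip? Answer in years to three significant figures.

γ = 1/√(1 − 0.4528²) = 1/√0.7950 = 1.122
Hao's clock measures proper time along the trip: τ = Δt/γ = 56.6/1.122 years.

τ = 50.5 years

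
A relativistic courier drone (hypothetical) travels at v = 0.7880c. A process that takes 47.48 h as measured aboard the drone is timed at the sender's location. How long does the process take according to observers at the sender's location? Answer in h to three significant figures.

Δt = 77.1 h

γ = 1/√(1 − 0.7880²) = 1/√0.3791 = 1.624
The interval measured aboard the drone is the proper time (both events occur at the same place in that frame); the lab-frame interval is Δt = γτ = 1.624 × 47.48 h.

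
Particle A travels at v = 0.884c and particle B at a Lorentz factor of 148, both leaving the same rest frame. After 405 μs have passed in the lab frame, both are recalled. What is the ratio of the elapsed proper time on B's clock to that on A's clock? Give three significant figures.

A: γ = 1/√(1 − 0.884²) = 1/√0.2185 = 2.139. B: γ = 148.
τ_A/τ_B = γ_B/γ_A = 148.0/2.139 = 69.19, so τ_B/τ_A = 0.01445.

τ_B/τ_A = 0.0145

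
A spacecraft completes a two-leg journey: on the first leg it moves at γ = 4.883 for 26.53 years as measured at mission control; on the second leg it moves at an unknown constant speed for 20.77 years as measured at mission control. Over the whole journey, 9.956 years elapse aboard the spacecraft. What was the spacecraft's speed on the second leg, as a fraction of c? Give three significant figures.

β = 0.976

Leg 1: γ = 4.883; τ_1 = 26.53/4.883 = 5.433 years.
Leg 2: speed unknown; τ_2 = 20.77/γ_2.
Total proper time: 5.433 + τ_2 = 9.956, so τ_2 = 9.956 − 5.433 = 4.523 years.
γ_2 = 20.77/4.523 = 4.592; β = √(1 − 1/γ²) = √0.9526.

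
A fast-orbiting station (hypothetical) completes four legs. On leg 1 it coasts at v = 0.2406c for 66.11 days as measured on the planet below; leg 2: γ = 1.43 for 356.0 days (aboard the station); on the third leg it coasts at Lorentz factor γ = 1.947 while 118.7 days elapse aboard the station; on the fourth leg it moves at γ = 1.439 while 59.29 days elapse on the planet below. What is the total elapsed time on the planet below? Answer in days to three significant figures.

Δt = 866 days

Leg 1: 66.11 days is already measured on the planet below.
Leg 2: γ = 1.43; Δt_2 = 1.430 × 356.0 = 509.1 days.
Leg 3: γ = 1.947; Δt_3 = 1.947 × 118.7 = 231.1 days.
Leg 4: 59.29 days is already measured on the planet below.
Total: 66.11 + 509.1 + 231.1 + 59.29 days.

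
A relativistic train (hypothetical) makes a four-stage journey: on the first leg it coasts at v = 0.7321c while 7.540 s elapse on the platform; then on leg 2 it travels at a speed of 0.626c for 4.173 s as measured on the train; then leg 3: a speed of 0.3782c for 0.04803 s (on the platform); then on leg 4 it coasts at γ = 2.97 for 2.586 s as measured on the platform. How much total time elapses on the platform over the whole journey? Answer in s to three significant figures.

Leg 1: 7.540 s is already measured on the platform.
Leg 2: γ = 1/√(1 − 0.626²) = 1/√0.6081 = 1.282; Δt_2 = 1.282 × 4.173 = 5.351 s.
Leg 3: 0.04803 s is already measured on the platform.
Leg 4: 2.586 s is already measured on the platform.
Total: 7.540 + 5.351 + 0.04803 + 2.586 s.

Δt = 15.5 s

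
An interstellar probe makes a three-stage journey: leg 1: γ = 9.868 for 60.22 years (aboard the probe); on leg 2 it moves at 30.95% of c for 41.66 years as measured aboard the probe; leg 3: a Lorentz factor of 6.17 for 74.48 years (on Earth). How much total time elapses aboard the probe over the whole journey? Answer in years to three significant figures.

τ = 114 years

Leg 1: 60.22 years is already measured aboard the probe.
Leg 2: 41.66 years is already measured aboard the probe.
Leg 3: γ = 6.17; τ_3 = 74.48/6.170 = 12.07 years.
Total: 60.22 + 41.66 + 12.07 years.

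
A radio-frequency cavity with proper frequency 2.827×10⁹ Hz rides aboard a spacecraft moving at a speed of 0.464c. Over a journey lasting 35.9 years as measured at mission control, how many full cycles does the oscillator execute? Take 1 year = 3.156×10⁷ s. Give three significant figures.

γ = 1/√(1 − 0.464²) = 1/√0.7847 = 1.129
The oscillator's own cycle count is N = f × τ where τ is the proper time aboard the spacecraft. τ = Δt/γ = 35.9/1.129 = 31.80 years = 1.004×10⁹ s.
N = 2.827×10⁹ × 1.004×10⁹ = 2.837×10¹⁸.

N = 2.84×10¹⁸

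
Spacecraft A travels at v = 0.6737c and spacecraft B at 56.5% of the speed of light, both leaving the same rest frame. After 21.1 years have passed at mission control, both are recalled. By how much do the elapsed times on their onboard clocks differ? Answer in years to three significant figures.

|τ_A − τ_B| = 1.82 years

A: γ = 1/√(1 − 0.6737²) = 1/√0.5461 = 1.353; τ_A = 21.1/1.353 = 15.59 years.
B: β = 0.565; γ = 1/√(1 − 0.565²) = 1/√0.6808 = 1.212; τ_B = 21.1/1.212 = 17.41 years.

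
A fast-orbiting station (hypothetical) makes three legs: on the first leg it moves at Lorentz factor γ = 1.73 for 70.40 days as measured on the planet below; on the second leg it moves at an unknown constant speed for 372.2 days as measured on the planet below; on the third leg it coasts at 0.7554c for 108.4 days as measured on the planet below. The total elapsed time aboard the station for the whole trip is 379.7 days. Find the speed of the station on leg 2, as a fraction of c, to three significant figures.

Leg 1: γ = 1.73; τ_1 = 70.40/1.730 = 40.69 days.
Leg 2: speed unknown; τ_2 = 372.2/γ_2.
Leg 3: γ = 1/√(1 − 0.7554²) = 1/√0.4294 = 1.526; τ_3 = 108.4/1.526 = 71.03 days.
Total proper time: 40.69 + τ_2 + 71.03 = 379.7, so τ_2 = 379.7 − 111.7 = 268.0 days.
γ_2 = 372.2/268.0 = 1.389; β = √(1 − 1/γ²) = √0.4816.

β = 0.694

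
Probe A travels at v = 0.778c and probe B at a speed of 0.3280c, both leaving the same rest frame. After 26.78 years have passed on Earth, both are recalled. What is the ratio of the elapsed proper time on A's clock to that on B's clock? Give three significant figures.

A: γ = 1/√(1 − 0.778²) = 1/√0.3947 = 1.592. B: γ = 1/√(1 − 0.3280²) = 1/√0.8924 = 1.059.
τ_A/τ_B = γ_B/γ_A = 1.059/1.592 = 0.6651, so τ_A/τ_B = 0.6651.

τ_A/τ_B = 0.665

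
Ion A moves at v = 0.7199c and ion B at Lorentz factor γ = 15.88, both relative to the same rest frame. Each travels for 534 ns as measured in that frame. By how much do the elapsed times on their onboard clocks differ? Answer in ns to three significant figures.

A: γ = 1/√(1 − 0.7199²) = 1/√0.4817 = 1.441; τ_A = 534/1.441 = 370.6 ns.
B: γ = 15.88; τ_B = 534/15.88 = 33.63 ns.

|τ_A − τ_B| = 337 ns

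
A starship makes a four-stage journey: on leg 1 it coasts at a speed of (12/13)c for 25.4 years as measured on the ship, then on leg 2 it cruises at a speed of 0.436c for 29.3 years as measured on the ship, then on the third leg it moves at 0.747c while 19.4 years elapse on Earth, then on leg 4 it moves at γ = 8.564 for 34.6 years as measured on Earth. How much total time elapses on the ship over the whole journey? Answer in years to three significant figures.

Leg 1: 25.4 years is already measured on the ship.
Leg 2: 29.3 years is already measured on the ship.
Leg 3: γ = 1/√(1 − 0.747²) = 1/√0.4420 = 1.504; τ_3 = 19.4/1.504 = 12.90 years.
Leg 4: γ = 8.564; τ_4 = 34.6/8.564 = 4.040 years.
Total: 25.40 + 29.30 + 12.90 + 4.040 years.

τ = 71.6 years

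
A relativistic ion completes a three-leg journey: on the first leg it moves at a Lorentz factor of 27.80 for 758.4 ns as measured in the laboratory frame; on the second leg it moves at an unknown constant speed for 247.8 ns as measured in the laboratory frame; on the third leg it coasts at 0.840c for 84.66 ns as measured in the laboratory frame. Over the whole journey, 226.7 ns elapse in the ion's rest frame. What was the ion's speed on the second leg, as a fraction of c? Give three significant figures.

Leg 1: γ = 27.80; τ_1 = 758.4/27.80 = 27.28 ns.
Leg 2: speed unknown; τ_2 = 247.8/γ_2.
Leg 3: γ = 1/√(1 − 0.840²) = 1/√0.2944 = 1.843; τ_3 = 84.66/1.843 = 45.94 ns.
Total proper time: 27.28 + τ_2 + 45.94 = 226.7, so τ_2 = 226.7 − 73.22 = 153.5 ns.
γ_2 = 247.8/153.5 = 1.614; β = √(1 − 1/γ²) = √0.6164.

β = 0.785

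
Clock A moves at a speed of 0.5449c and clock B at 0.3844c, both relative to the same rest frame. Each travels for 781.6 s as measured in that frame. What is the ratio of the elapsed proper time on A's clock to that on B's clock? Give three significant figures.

A: γ = 1/√(1 − 0.5449²) = 1/√0.7031 = 1.193. B: γ = 1/√(1 − 0.3844²) = 1/√0.8522 = 1.083.
τ_A/τ_B = γ_B/γ_A = 1.083/1.193 = 0.9083, so τ_A/τ_B = 0.9083.

τ_A/τ_B = 0.908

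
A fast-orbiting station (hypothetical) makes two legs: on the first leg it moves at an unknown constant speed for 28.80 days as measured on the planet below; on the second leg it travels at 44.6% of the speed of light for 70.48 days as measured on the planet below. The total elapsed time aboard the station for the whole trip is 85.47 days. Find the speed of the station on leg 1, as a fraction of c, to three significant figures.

β = 0.629

Leg 1: speed unknown; τ_1 = 28.80/γ_1.
Leg 2: β = 0.446; γ = 1/√(1 − 0.446²) = 1/√0.8011 = 1.117; τ_2 = 70.48/1.117 = 63.08 days.
Total proper time: τ_1 + 63.08 = 85.47, so τ_1 = 85.47 − 63.08 = 22.39 days.
γ_1 = 28.80/22.39 = 1.286; β = √(1 − 1/γ²) = √0.3957.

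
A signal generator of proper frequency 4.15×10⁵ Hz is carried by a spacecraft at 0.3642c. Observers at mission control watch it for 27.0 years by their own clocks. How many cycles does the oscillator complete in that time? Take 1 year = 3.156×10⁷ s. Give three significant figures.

N = 3.29×10¹⁴

γ = 1/√(1 − 0.3642²) = 1/√0.8674 = 1.074
During 27.0 years of lab time, the oscillator's proper time advances by τ = Δt/γ = 27.0/1.074 = 25.15 years = 7.936×10⁸ s.
N = f × τ = 4.15×10⁵ × 7.936×10⁸ = 3.293×10¹⁴.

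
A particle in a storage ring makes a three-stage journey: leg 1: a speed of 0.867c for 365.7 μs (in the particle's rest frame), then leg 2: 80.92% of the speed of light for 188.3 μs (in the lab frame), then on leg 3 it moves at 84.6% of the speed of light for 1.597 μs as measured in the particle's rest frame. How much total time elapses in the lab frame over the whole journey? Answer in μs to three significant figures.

Δt = 925 μs

Leg 1: γ = 1/√(1 − 0.867²) = 1/√0.2483 = 2.007; Δt_1 = 2.007 × 365.7 = 733.9 μs.
Leg 2: 188.3 μs is already measured in the lab frame.
Leg 3: β = 0.846; γ = 1/√(1 − 0.846²) = 1/√0.2843 = 1.876; Δt_3 = 1.876 × 1.597 = 2.995 μs.
Total: 733.9 + 188.3 + 2.995 μs.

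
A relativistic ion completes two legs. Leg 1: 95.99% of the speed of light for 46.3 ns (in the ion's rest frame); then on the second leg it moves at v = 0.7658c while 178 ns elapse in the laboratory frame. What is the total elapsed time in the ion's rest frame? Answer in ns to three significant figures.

τ = 161 ns

Leg 1: 46.3 ns is already measured in the ion's rest frame.
Leg 2: γ = 1/√(1 − 0.7658²) = 1/√0.4136 = 1.555; τ_2 = 178/1.555 = 114.5 ns.
Total: 46.30 + 114.5 ns.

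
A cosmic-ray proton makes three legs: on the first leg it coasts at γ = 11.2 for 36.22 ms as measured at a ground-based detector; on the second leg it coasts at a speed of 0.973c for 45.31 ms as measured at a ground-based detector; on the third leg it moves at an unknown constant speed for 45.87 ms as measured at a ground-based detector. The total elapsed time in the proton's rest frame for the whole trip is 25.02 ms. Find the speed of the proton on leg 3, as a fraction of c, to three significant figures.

Leg 1: γ = 11.2; τ_1 = 36.22/11.20 = 3.234 ms.
Leg 2: γ = 1/√(1 − 0.973²) = 1/√0.05327 = 4.333; τ_2 = 45.31/4.333 = 10.46 ms.
Leg 3: speed unknown; τ_3 = 45.87/γ_3.
Total proper time: 3.234 + 10.46 + τ_3 = 25.02, so τ_3 = 25.02 − 13.69 = 11.33 ms.
γ_3 = 45.87/11.33 = 4.049; β = √(1 − 1/γ²) = √0.9390.

β = 0.969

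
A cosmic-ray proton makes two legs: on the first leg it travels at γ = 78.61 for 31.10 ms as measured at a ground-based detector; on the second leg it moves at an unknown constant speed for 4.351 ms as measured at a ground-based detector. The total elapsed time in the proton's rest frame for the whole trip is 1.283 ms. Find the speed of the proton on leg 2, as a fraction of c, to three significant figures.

Leg 1: γ = 78.61; τ_1 = 31.10/78.61 = 0.3956 ms.
Leg 2: speed unknown; τ_2 = 4.351/γ_2.
Total proper time: 0.3956 + τ_2 = 1.283, so τ_2 = 1.283 − 0.3956 = 0.8874 ms.
γ_2 = 4.351/0.8874 = 4.903; β = √(1 − 1/γ²) = √0.9584.

β = 0.979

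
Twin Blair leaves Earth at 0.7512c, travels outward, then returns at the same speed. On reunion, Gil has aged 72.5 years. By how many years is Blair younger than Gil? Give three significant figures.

Δt − τ = 24.6 years

γ = 1/√(1 − 0.7512²) = 1/√0.4357 = 1.515
Blair's elapsed proper time: τ = 72.5/1.515 = 47.86 years.
Age gap = Δt − τ = 72.5 − 47.86 years.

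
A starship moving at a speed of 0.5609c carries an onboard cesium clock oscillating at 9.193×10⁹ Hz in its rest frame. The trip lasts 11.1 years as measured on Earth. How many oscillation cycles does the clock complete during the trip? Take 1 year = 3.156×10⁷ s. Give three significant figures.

N = 2.67×10¹⁸

γ = 1/√(1 − 0.5609²) = 1/√0.6854 = 1.208
The oscillator's own cycle count is N = f × τ where τ is the proper time on the ship. τ = Δt/γ = 11.1/1.208 = 9.190 years = 2.900×10⁸ s.
N = 9.193×10⁹ × 2.900×10⁸ = 2.666×10¹⁸.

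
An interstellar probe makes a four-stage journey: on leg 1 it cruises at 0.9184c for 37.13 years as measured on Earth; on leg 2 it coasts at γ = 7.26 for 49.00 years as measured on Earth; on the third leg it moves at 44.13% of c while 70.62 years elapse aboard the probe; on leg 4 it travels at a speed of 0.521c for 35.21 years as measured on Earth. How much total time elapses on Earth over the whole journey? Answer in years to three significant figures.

Δt = 200 years

Leg 1: 37.13 years is already measured on Earth.
Leg 2: 49.00 years is already measured on Earth.
Leg 3: β = 0.4413; γ = 1/√(1 − 0.4413²) = 1/√0.8053 = 1.114; Δt_3 = 1.114 × 70.62 = 78.70 years.
Leg 4: 35.21 years is already measured on Earth.
Total: 37.13 + 49.00 + 78.70 + 35.21 years.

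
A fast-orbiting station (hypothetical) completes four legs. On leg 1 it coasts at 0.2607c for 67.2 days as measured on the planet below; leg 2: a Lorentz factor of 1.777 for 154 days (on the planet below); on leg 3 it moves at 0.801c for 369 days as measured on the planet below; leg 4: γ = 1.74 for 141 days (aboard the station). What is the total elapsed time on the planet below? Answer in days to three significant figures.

Leg 1: 67.2 days is already measured on the planet below.
Leg 2: 154 days is already measured on the planet below.
Leg 3: 369 days is already measured on the planet below.
Leg 4: γ = 1.74; Δt_4 = 1.740 × 141 = 245.3 days.
Total: 67.20 + 154.0 + 369.0 + 245.3 days.

Δt = 836 days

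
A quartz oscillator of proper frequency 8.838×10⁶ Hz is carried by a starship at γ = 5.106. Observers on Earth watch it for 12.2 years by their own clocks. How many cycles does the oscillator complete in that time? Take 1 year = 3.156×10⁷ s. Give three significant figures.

γ = 5.106
During 12.2 years of lab time, the oscillator's proper time advances by τ = Δt/γ = 12.2/5.106 = 2.389 years = 7.541×10⁷ s.
N = f × τ = 8.838×10⁶ × 7.541×10⁷ = 6.665×10¹⁴.

N = 6.66×10¹⁴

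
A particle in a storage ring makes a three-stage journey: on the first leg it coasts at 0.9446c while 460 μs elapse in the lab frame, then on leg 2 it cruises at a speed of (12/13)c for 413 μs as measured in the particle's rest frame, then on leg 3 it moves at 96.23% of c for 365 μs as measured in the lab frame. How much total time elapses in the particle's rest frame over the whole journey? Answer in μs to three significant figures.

τ = 663 μs

Leg 1: γ = 1/√(1 − 0.9446²) = 1/√0.1077 = 3.047; τ_1 = 460/3.047 = 151.0 μs.
Leg 2: 413 μs is already measured in the particle's rest frame.
Leg 3: β = 0.9623; γ = 1/√(1 − 0.9623²) = 1/√0.07398 = 3.677; τ_3 = 365/3.677 = 99.28 μs.
Total: 151.0 + 413.0 + 99.28 μs.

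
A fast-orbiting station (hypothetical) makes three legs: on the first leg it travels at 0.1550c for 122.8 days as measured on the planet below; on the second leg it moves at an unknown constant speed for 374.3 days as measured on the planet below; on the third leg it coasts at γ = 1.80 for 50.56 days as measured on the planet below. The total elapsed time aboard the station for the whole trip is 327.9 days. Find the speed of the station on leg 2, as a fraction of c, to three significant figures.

β = 0.879

Leg 1: γ = 1/√(1 − 0.1550²) = 1/√0.9760 = 1.012; τ_1 = 122.8/1.012 = 121.3 days.
Leg 2: speed unknown; τ_2 = 374.3/γ_2.
Leg 3: γ = 1.80; τ_3 = 50.56/1.800 = 28.09 days.
Total proper time: 121.3 + τ_2 + 28.09 = 327.9, so τ_2 = 327.9 − 149.4 = 178.5 days.
γ_2 = 374.3/178.5 = 2.097; β = √(1 − 1/γ²) = √0.7726.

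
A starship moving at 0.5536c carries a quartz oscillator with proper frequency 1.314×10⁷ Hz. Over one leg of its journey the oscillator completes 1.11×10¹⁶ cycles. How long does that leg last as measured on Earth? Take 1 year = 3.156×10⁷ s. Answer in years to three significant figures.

γ = 1/√(1 − 0.5536²) = 1/√0.6935 = 1.201
Proper time for N cycles: τ = N/f = 1.11×10¹⁶/(1.314×10⁷) = 8.447×10⁸ s = 26.77 years.
Lab-frame duration Δt = γτ = 1.201 × 26.77 = 32.14 years.

Δt = 32.1 years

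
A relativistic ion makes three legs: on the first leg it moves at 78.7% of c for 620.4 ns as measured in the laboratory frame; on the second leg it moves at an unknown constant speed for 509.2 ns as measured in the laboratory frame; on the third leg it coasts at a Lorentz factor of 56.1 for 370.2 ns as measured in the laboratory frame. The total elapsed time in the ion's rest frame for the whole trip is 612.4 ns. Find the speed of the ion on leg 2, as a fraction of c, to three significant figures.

β = 0.899

Leg 1: β = 0.787; γ = 1/√(1 − 0.787²) = 1/√0.3806 = 1.621; τ_1 = 620.4/1.621 = 382.8 ns.
Leg 2: speed unknown; τ_2 = 509.2/γ_2.
Leg 3: γ = 56.1; τ_3 = 370.2/56.10 = 6.599 ns.
Total proper time: 382.8 + τ_2 + 6.599 = 612.4, so τ_2 = 612.4 − 389.4 = 223.0 ns.
γ_2 = 509.2/223.0 = 2.283; β = √(1 − 1/γ²) = √0.8081.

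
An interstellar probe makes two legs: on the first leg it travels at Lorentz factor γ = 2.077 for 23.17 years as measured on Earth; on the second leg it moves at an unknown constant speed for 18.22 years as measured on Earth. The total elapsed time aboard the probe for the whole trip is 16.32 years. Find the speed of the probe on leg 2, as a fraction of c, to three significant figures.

Leg 1: γ = 2.077; τ_1 = 23.17/2.077 = 11.16 years.
Leg 2: speed unknown; τ_2 = 18.22/γ_2.
Total proper time: 11.16 + τ_2 = 16.32, so τ_2 = 16.32 − 11.16 = 5.164 years.
γ_2 = 18.22/5.164 = 3.528; β = √(1 − 1/γ²) = √0.9197.

β = 0.959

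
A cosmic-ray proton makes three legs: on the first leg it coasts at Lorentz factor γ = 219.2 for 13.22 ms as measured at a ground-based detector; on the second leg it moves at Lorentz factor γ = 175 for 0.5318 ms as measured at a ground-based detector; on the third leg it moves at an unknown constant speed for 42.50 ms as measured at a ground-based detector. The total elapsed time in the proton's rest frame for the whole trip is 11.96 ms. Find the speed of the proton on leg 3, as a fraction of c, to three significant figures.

Leg 1: γ = 219.2; τ_1 = 13.22/219.2 = 0.06031 ms.
Leg 2: γ = 175; τ_2 = 0.5318/175.0 = 0.003039 ms.
Leg 3: speed unknown; τ_3 = 42.50/γ_3.
Total proper time: 0.06031 + 0.003039 + τ_3 = 11.96, so τ_3 = 11.96 − 0.06335 = 11.90 ms.
γ_3 = 42.50/11.90 = 3.572; β = √(1 − 1/γ²) = √0.9216.

β = 0.960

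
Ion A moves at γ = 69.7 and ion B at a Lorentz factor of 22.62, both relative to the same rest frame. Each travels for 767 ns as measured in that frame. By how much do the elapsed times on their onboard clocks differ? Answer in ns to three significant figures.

|τ_A − τ_B| = 22.9 ns

A: γ = 69.7; τ_A = 767/69.70 = 11.00 ns.
B: γ = 22.62; τ_B = 767/22.62 = 33.91 ns.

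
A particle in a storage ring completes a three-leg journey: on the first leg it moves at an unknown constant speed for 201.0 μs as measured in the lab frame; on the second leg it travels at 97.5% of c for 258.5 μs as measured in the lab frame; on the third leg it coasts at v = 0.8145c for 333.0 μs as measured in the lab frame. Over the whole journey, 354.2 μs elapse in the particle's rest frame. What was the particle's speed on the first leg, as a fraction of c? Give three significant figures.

Leg 1: speed unknown; τ_1 = 201.0/γ_1.
Leg 2: β = 0.975; γ = 1/√(1 − 0.975²) = 1/√0.04938 = 4.500; τ_2 = 258.5/4.500 = 57.44 μs.
Leg 3: γ = 1/√(1 − 0.8145²) = 1/√0.3366 = 1.724; τ_3 = 333.0/1.724 = 193.2 μs.
Total proper time: τ_1 + 57.44 + 193.2 = 354.2, so τ_1 = 354.2 − 250.6 = 103.6 μs.
γ_1 = 201.0/103.6 = 1.941; β = √(1 − 1/γ²) = √0.7345.

β = 0.857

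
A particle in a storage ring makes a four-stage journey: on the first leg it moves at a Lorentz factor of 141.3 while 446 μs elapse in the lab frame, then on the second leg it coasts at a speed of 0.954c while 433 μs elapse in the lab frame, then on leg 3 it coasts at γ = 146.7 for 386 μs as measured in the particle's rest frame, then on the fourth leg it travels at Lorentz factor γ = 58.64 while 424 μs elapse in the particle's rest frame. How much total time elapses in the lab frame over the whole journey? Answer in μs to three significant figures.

Δt = 8.24×10⁴ μs

Leg 1: 446 μs is already measured in the lab frame.
Leg 2: 433 μs is already measured in the lab frame.
Leg 3: γ = 146.7; Δt_3 = 146.7 × 386 = 5.663×10⁴ μs.
Leg 4: γ = 58.64; Δt_4 = 58.64 × 424 = 2.486×10⁴ μs.
Total: 446.0 + 433.0 + 5.663×10⁴ + 2.486×10⁴ μs.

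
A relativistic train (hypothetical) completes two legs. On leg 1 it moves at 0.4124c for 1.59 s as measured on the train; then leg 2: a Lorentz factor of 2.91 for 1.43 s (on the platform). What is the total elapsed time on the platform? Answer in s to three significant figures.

Δt = 3.18 s

Leg 1: γ = 1/√(1 − 0.4124²) = 1/√0.8299 = 1.098; Δt_1 = 1.098 × 1.59 = 1.745 s.
Leg 2: 1.43 s is already measured on the platform.
Total: 1.745 + 1.430 s.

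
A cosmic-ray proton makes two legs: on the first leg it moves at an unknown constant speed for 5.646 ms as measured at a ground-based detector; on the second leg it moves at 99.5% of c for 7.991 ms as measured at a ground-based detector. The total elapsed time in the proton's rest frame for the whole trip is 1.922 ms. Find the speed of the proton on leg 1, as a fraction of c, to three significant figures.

Leg 1: speed unknown; τ_1 = 5.646/γ_1.
Leg 2: β = 0.995; γ = 1/√(1 − 0.995²) = 1/√0.009975 = 10.01; τ_2 = 7.991/10.01 = 0.7981 ms.
Total proper time: τ_1 + 0.7981 = 1.922, so τ_1 = 1.922 − 0.7981 = 1.124 ms.
γ_1 = 5.646/1.124 = 5.024; β = √(1 − 1/γ²) = √0.9604.

β = 0.980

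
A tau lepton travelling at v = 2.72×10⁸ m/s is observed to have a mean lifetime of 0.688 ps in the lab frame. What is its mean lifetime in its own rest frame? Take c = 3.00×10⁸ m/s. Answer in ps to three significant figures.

β = 2.72×10⁸/3.00×10⁸ = 0.9067; γ = 1/√(1 − 0.9067²) = 2.371
The lab-frame lifetime is the dilated interval; the proper lifetime is τ₀ = Δt/γ = 0.688/2.371 ps.

τ₀ = 0.290 ps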